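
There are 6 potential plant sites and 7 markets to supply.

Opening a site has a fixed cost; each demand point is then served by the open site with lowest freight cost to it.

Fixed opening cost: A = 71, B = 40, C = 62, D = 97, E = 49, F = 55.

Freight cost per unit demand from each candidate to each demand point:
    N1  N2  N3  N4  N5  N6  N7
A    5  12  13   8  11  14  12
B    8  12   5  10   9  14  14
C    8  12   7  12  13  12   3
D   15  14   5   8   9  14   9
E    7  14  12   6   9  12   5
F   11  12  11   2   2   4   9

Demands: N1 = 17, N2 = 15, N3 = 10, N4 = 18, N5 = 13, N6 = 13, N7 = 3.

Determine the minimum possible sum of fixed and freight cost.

Open {B, F}: assign each demand point to its cheapest open site.
  N1→B 17×8=136, N2→B 15×12=180, N3→B 10×5=50, N4→F 18×2=36, N5→F 13×2=26, N6→F 13×4=52, N7→F 3×9=27
  freight cost 507, fixed 95 → total 602.
Compare {A, B, F}: freight cost 456 + fixed 166 = 622.
Compare {B, E, F}: freight cost 478 + fixed 144 = 622.
Compare {C, F}: freight cost 509 + fixed 117 = 626.
All other subsets cost ≥ 622. Minimum total cost: 602.

602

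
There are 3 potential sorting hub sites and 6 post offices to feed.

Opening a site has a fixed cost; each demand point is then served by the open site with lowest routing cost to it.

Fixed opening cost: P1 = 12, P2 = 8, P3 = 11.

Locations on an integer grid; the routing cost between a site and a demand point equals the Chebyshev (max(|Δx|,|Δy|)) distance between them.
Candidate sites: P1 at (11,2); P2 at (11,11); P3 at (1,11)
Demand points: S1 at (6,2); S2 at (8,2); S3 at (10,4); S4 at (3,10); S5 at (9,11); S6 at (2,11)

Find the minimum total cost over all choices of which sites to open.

Open {P1, P3}: assign each demand point to its cheapest open site.
  S1→P1 5, S2→P1 3, S3→P1 2, S4→P3 2, S5→P3 8, S6→P3 1
  routing cost 21, fixed 23 → total 44.
Compare {P1, P2, P3}: routing cost 15 + fixed 31 = 46.
Compare {P1}: routing cost 36 + fixed 12 = 48.
Compare {P3}: routing cost 38 + fixed 11 = 49.
All other subsets cost ≥ 46. Minimum total cost: 44.

44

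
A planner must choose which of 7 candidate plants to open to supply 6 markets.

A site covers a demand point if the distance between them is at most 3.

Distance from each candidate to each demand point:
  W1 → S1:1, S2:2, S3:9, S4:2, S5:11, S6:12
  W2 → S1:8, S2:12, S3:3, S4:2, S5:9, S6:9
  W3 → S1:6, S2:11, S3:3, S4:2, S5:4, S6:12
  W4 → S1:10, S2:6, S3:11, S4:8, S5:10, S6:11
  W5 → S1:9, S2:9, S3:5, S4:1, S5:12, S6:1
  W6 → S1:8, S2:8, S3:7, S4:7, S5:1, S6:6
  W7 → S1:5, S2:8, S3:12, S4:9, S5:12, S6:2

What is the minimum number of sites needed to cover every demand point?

4

Coverage sets (demand points within 3 of each site):
  W1: {S1, S2, S4}
  W2: {S3, S4}
  W3: {S3, S4}
  W4: {}
  W5: {S4, S6}
  W6: {S5}
  W7: {S6}
No 3 sites suffice: every size-3 union leaves at least one demand point uncovered.
But {W1, W2, W5, W6} covers everything, so the minimum is 4.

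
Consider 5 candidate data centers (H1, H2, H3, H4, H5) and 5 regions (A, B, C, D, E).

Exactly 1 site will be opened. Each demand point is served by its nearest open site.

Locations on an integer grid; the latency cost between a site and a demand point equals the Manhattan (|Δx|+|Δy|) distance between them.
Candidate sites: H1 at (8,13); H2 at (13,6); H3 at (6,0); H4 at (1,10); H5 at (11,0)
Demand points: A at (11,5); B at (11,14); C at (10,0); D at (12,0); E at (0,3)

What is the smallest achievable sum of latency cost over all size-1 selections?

35

Open {H5}.
  A→H5 5, B→H5 14, C→H5 1, D→H5 1, E→H5 14  ⇒ total 35.
Compare {H2}: total 45.
Compare {H3}: total 48.
No size-1 selection does better; minimum is 35.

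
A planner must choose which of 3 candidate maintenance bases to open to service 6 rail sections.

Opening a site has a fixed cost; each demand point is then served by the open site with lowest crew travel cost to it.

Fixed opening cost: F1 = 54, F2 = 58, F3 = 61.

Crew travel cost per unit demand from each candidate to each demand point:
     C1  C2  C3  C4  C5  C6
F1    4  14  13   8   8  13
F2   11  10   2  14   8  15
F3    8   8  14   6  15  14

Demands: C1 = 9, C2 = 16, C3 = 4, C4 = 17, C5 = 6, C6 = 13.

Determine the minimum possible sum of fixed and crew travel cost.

650

Open {F1, F3}: assign each demand point to its cheapest open site.
  C1→F1 9×4=36, C2→F3 16×8=128, C3→F1 4×13=52, C4→F3 17×6=102, C5→F1 6×8=48, C6→F1 13×13=169
  crew travel cost 535, fixed 115 → total 650.
Compare {F2, F3}: crew travel cost 540 + fixed 119 = 659.
Compare {F1, F2, F3}: crew travel cost 491 + fixed 173 = 664.
Compare {F1, F2}: crew travel cost 557 + fixed 112 = 669.
All other subsets cost ≥ 659. Minimum total cost: 650.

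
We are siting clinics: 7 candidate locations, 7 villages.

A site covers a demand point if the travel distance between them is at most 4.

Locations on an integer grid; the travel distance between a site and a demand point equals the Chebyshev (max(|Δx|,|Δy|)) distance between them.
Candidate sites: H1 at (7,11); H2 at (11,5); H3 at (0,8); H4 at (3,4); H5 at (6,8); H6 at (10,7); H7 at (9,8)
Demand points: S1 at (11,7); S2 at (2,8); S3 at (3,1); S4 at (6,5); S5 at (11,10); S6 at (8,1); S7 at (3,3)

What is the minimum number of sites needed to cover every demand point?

3

Coverage sets (demand points within 4 of each site):
  H1: {S1, S5}
  H2: {S1, S6}
  H3: {S2}
  H4: {S2, S3, S4, S7}
  H5: {S2, S4}
  H6: {S1, S4, S5}
  H7: {S1, S4, S5}
No 2 sites suffice: every size-2 union leaves at least one demand point uncovered.
But {H1, H2, H4} covers everything, so the minimum is 3.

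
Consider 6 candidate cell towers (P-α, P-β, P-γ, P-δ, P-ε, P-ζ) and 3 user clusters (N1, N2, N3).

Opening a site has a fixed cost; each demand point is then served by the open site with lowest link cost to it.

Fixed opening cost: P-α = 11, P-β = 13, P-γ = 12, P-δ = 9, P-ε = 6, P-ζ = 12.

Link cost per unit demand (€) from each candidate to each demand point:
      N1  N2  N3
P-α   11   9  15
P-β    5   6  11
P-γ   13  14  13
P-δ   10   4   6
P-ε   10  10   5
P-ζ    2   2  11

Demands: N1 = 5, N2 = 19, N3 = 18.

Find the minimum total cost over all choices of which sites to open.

156

Open {P-ε, P-ζ}: assign each demand point to its cheapest open site.
  N1→P-ζ 5×2=10, N2→P-ζ 19×2=38, N3→P-ε 18×5=90
  link cost 138, fixed 18 → total 156.
Compare {P-δ, P-ε, P-ζ}: link cost 138 + fixed 27 = 165.
Compare {P-α, P-ε, P-ζ}: link cost 138 + fixed 29 = 167.
Compare {P-γ, P-ε, P-ζ}: link cost 138 + fixed 30 = 168.
All other subsets cost ≥ 165. Minimum total cost: 156.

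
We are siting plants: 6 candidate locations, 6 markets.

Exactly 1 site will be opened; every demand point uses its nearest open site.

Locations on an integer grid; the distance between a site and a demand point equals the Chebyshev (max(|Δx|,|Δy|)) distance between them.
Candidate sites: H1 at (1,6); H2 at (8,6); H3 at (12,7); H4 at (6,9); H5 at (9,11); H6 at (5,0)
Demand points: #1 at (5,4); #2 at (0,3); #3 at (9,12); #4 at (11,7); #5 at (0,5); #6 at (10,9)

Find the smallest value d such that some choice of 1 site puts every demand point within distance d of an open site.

6

Open {H4}.
  Farthest demand point is #2 at distance 6 (to H4); all others are ≤ 6.
With {H2} the worst case is 8.
With {H5} the worst case is 9.
No size-1 selection achieves below 6.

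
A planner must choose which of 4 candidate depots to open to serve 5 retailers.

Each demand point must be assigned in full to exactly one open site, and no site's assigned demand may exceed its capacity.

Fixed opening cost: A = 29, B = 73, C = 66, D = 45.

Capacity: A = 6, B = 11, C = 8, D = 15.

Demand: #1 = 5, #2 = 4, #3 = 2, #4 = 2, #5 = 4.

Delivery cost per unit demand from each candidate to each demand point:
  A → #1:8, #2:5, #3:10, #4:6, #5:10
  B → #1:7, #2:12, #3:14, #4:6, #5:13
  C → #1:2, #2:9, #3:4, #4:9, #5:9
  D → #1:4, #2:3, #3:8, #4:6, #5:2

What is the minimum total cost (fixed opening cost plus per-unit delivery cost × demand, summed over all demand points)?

142

Open {A, D}; cheapest assignment that respects the capacities:
  A (cap 6, load 2): #4 — cost 2×6 = 12
  D (cap 15, load 15): #1, #2, #3, #5 — cost 5×4 + 4×3 + 2×8 + 4×2 = 56
  Shipping 68, fixed 74 → total 142.
  Any other capacity-feasible assignment to {A, D} ships for at least 68.
Compare {C, D}: its best feasible assignment gives total 161.
Compare {B, D}: its best feasible assignment gives total 186.
Every other set of open sites that can feasibly serve all demand totals ≥ 161 even under its best assignment. Minimum: 142.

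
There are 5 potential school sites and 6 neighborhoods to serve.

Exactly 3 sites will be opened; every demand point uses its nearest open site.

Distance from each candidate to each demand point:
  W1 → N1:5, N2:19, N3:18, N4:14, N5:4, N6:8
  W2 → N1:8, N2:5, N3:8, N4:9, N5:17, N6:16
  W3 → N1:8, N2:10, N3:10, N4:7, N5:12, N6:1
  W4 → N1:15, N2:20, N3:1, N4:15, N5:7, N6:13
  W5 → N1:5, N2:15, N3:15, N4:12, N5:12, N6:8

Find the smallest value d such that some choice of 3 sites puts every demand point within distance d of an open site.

8

Open {W1, W2, W3}.
  Farthest demand point is N3 at distance 8 (to W2); all others are ≤ 8.
With {W2, W3, W4} the worst case is 8.
With {W1, W2, W4} the worst case is 9.
No size-3 selection achieves below 8.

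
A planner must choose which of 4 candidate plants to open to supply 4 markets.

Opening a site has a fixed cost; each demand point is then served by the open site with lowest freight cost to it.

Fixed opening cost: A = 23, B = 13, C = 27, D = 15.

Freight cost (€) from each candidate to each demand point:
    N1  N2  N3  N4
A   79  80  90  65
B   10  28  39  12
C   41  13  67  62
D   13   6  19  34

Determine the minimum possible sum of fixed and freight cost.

75

Open {B, D}: assign each demand point to its cheapest open site.
  N1→B 10, N2→D 6, N3→D 19, N4→B 12
  freight cost 47, fixed 28 → total 75.
Compare {D}: freight cost 72 + fixed 15 = 87.
Compare {A, B, D}: freight cost 47 + fixed 51 = 98.
Compare {B}: freight cost 89 + fixed 13 = 102.
All other subsets cost ≥ 87. Minimum total cost: 75.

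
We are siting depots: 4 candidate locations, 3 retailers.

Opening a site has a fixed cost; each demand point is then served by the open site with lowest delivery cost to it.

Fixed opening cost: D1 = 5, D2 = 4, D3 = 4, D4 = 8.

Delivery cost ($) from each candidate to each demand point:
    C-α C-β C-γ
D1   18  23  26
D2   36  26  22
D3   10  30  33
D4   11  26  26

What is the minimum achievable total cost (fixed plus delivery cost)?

66

Open {D2, D3}: assign each demand point to its cheapest open site.
  C-α→D3 10, C-β→D2 26, C-γ→D2 22
  delivery cost 58, fixed 8 → total 66.
Compare {D1, D3}: delivery cost 59 + fixed 9 = 68.
Compare {D1, D2, D3}: delivery cost 55 + fixed 13 = 68.
Compare {D4}: delivery cost 63 + fixed 8 = 71.
All other subsets cost ≥ 68. Minimum total cost: 66.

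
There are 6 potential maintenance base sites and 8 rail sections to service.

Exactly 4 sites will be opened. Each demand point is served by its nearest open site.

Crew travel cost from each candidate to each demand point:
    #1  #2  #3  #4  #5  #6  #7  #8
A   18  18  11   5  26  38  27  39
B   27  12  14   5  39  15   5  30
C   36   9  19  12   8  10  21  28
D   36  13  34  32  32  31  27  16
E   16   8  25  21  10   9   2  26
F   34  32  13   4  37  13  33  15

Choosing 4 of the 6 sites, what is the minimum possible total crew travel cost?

73

Open {A, C, E, F}.
  #1→E 16, #2→E 8, #3→A 11, #4→F 4, #5→C 8, #6→E 9, #7→E 2, #8→F 15  ⇒ total 73.
Compare {A, B, E, F}: total 75.
Compare {A, C, D, E}: total 75.
No size-4 selection does better; minimum is 73.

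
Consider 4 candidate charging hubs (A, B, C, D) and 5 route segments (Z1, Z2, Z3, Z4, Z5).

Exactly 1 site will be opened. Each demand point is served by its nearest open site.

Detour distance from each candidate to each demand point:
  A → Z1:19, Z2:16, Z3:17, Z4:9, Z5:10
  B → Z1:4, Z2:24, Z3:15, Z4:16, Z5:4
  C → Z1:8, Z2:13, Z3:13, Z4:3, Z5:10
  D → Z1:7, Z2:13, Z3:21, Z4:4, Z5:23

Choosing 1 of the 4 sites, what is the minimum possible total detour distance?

47

Open {C}.
  Z1→C 8, Z2→C 13, Z3→C 13, Z4→C 3, Z5→C 10  ⇒ total 47.
Compare {B}: total 63.
Compare {D}: total 68.
No size-1 selection does better; minimum is 47.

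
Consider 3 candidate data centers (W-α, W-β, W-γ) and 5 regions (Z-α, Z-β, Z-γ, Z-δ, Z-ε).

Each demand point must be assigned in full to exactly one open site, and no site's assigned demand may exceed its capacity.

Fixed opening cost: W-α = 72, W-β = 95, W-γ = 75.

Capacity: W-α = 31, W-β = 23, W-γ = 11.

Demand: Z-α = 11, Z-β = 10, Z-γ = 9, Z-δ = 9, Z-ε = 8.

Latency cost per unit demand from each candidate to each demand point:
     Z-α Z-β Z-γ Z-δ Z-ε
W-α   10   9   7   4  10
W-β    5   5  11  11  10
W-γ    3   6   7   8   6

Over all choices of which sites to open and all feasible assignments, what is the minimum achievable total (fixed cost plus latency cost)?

451

Open {W-α, W-β}; cheapest assignment that respects the capacities:
  W-α (cap 31, load 26): Z-γ, Z-δ, Z-ε — cost 9×7 + 9×4 + 8×10 = 179
  W-β (cap 23, load 21): Z-α, Z-β — cost 11×5 + 10×5 = 105
  Shipping 284, fixed 167 → total 451.
  Any other capacity-feasible assignment to {W-α, W-β} ships for at least 284.
Compare {W-α, W-β, W-γ}: its best feasible assignment gives total 494.
Every other set of open sites that can feasibly serve all demand totals ≥ 494 even under its best assignment. Minimum: 451.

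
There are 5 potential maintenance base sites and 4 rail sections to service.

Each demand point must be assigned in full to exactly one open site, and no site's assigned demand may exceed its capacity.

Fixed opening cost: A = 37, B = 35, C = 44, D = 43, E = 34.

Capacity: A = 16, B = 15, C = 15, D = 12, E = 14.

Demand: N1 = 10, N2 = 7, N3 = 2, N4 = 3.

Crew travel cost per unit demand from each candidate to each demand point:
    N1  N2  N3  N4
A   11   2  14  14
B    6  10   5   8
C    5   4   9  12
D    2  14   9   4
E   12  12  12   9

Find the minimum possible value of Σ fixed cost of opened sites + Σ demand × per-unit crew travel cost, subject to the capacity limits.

Open {A, D}; cheapest assignment that respects the capacities:
  A (cap 16, load 10): N2, N4 — cost 7×2 + 3×14 = 56
  D (cap 12, load 12): N1, N3 — cost 10×2 + 2×9 = 38
  Shipping 94, fixed 80 → total 174.
  Any other capacity-feasible assignment to {A, D} ships for at least 94.
Compare {A, B}: its best feasible assignment gives total 180.
Compare {A, B, D}: its best feasible assignment gives total 183.
Every other set of open sites that can feasibly serve all demand totals ≥ 180 even under its best assignment. Minimum: 174.

174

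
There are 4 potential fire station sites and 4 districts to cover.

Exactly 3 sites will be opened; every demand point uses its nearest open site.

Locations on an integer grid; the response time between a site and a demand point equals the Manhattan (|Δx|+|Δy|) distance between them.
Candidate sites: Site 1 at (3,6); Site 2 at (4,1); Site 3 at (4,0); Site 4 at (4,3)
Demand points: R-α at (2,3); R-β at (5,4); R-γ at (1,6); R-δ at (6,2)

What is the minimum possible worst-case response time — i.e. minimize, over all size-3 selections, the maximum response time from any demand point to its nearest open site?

3

Open {Site 1, Site 2, Site 4}.
  Farthest demand point is R-δ at response time 3 (to Site 2); all others are ≤ 3.
With {Site 1, Site 3, Site 4} the worst case is 3.
With {Site 1, Site 2, Site 3} the worst case is 4.
No size-3 selection achieves below 3.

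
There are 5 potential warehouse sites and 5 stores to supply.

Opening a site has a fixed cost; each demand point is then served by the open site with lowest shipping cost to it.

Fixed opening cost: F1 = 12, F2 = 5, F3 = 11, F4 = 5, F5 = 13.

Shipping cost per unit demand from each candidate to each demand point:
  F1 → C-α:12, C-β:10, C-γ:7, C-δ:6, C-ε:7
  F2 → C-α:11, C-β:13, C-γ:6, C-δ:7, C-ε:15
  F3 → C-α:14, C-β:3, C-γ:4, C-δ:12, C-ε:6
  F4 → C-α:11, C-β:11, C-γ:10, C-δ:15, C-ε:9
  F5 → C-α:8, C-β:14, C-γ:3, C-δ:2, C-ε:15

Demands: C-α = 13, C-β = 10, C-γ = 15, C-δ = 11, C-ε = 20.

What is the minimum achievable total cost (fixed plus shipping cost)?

Open {F3, F5}: assign each demand point to its cheapest open site.
  C-α→F5 13×8=104, C-β→F3 10×3=30, C-γ→F5 15×3=45, C-δ→F5 11×2=22, C-ε→F3 20×6=120
  shipping cost 321, fixed 24 → total 345.
Compare {F2, F3, F5}: shipping cost 321 + fixed 29 = 350.
Compare {F3, F4, F5}: shipping cost 321 + fixed 29 = 350.
Compare {F2, F3, F4, F5}: shipping cost 321 + fixed 34 = 355.
All other subsets cost ≥ 350. Minimum total cost: 345.

345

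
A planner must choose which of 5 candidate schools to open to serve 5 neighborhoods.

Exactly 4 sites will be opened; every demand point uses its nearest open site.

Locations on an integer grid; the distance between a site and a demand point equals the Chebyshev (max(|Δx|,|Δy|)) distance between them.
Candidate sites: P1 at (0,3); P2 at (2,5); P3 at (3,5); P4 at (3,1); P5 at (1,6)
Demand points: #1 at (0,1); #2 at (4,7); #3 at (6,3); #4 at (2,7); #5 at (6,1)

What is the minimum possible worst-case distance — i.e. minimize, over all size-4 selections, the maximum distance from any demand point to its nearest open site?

3

Open {P1, P2, P3, P4}.
  Farthest demand point is #3 at distance 3 (to P3); all others are ≤ 3.
With {P1, P2, P4, P5} the worst case is 3.
With {P1, P3, P4, P5} the worst case is 3.
No size-4 selection achieves below 3.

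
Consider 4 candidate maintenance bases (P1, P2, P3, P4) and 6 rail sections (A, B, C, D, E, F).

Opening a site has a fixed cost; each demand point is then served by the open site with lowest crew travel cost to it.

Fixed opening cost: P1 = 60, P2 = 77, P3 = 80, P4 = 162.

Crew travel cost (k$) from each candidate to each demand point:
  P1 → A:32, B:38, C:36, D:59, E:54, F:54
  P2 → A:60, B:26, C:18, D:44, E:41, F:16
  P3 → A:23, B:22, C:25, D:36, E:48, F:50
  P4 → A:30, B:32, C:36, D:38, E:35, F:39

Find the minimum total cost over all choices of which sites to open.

Open {P2}: assign each demand point to its cheapest open site.
  A→P2 60, B→P2 26, C→P2 18, D→P2 44, E→P2 41, F→P2 16
  crew travel cost 205, fixed 77 → total 282.
Compare {P3}: crew travel cost 204 + fixed 80 = 284.
Compare {P2, P3}: crew travel cost 156 + fixed 157 = 313.
Compare {P1, P2}: crew travel cost 177 + fixed 137 = 314.
All other subsets cost ≥ 284. Minimum total cost: 282.

282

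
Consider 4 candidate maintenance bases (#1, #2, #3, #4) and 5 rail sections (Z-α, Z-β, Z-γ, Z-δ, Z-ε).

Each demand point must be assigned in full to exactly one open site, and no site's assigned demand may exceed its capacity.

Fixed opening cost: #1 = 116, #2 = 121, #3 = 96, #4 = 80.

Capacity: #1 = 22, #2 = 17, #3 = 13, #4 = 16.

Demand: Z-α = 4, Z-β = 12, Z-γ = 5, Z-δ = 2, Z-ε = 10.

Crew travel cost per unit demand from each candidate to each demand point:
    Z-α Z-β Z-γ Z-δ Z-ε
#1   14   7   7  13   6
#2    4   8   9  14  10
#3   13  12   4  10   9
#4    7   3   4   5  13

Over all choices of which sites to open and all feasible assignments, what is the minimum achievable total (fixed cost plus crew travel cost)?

381

Open {#1, #4}; cheapest assignment that respects the capacities:
  #1 (cap 22, load 17): Z-γ, Z-δ, Z-ε — cost 5×7 + 2×13 + 10×6 = 121
  #4 (cap 16, load 16): Z-α, Z-β — cost 4×7 + 12×3 = 64
  Shipping 185, fixed 196 → total 381.
  Any other capacity-feasible assignment to {#1, #4} ships for at least 185.
Compare {#2, #4}: its best feasible assignment gives total 438.
Compare {#1, #3}: its best feasible assignment gives total 448.
Every other set of open sites that can feasibly serve all demand totals ≥ 438 even under its best assignment. Minimum: 381.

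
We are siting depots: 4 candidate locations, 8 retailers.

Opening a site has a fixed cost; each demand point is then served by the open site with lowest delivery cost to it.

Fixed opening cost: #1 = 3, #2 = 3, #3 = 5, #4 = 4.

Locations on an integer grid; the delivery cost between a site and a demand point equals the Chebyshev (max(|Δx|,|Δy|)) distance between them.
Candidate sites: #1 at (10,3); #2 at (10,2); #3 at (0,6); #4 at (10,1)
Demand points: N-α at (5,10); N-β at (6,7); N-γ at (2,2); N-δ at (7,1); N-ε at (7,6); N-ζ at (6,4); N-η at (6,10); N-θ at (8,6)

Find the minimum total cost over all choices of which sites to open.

40

Open {#1, #3}: assign each demand point to its cheapest open site.
  N-α→#3 5, N-β→#1 4, N-γ→#3 4, N-δ→#1 3, N-ε→#1 3, N-ζ→#1 4, N-η→#3 6, N-θ→#1 3
  delivery cost 32, fixed 8 → total 40.
Compare {#1}: delivery cost 39 + fixed 3 = 42.
Compare {#2, #3}: delivery cost 35 + fixed 8 = 43.
Compare {#1, #2, #3}: delivery cost 32 + fixed 11 = 43.
All other subsets cost ≥ 42. Minimum total cost: 40.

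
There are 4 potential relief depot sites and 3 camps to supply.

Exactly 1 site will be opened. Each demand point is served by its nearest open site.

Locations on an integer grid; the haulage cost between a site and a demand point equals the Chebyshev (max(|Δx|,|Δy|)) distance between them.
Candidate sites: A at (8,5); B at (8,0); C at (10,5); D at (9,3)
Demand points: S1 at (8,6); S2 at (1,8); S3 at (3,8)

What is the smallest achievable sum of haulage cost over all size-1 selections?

13

Open {A}.
  S1→A 1, S2→A 7, S3→A 5  ⇒ total 13.
Compare {D}: total 17.
Compare {C}: total 18.
No size-1 selection does better; minimum is 13.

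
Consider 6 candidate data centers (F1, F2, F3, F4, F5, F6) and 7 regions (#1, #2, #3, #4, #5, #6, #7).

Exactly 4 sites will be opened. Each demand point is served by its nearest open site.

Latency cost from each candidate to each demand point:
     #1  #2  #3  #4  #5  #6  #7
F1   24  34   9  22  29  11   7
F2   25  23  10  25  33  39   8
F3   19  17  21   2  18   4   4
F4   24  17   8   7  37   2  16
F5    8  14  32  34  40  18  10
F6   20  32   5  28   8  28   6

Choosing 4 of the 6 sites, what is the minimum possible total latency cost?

Open {F3, F4, F5, F6}.
  #1→F5 8, #2→F5 14, #3→F6 5, #4→F3 2, #5→F6 8, #6→F4 2, #7→F3 4  ⇒ total 43.
Compare {F1, F3, F5, F6}: total 45.
Compare {F2, F3, F5, F6}: total 45.
No size-4 selection does better; minimum is 43.

43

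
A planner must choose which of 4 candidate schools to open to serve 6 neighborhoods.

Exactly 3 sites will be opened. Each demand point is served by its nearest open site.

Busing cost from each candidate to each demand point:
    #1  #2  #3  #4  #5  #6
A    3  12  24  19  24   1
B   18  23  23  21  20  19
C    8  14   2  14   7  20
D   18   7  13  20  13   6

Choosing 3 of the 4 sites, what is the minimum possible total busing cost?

34

Open {A, C, D}.
  #1→A 3, #2→D 7, #3→C 2, #4→C 14, #5→C 7, #6→A 1  ⇒ total 34.
Compare {A, B, C}: total 39.
Compare {B, C, D}: total 44.
No size-3 selection does better; minimum is 34.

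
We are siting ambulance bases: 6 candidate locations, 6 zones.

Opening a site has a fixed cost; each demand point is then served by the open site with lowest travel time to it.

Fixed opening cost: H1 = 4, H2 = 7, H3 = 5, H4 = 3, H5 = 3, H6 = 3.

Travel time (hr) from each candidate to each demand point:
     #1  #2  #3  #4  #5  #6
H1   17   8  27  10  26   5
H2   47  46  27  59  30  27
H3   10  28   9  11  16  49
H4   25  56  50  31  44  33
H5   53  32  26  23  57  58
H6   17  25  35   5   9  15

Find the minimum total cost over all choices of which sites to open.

58

Open {H1, H3, H6}: assign each demand point to its cheapest open site.
  #1→H3 10, #2→H1 8, #3→H3 9, #4→H6 5, #5→H6 9, #6→H1 5
  travel time 46, fixed 12 → total 58.
Compare {H1, H3, H4, H6}: travel time 46 + fixed 15 = 61.
Compare {H1, H3, H5, H6}: travel time 46 + fixed 15 = 61.
Compare {H1, H3, H4, H5, H6}: travel time 46 + fixed 18 = 64.
All other subsets cost ≥ 61. Minimum total cost: 58.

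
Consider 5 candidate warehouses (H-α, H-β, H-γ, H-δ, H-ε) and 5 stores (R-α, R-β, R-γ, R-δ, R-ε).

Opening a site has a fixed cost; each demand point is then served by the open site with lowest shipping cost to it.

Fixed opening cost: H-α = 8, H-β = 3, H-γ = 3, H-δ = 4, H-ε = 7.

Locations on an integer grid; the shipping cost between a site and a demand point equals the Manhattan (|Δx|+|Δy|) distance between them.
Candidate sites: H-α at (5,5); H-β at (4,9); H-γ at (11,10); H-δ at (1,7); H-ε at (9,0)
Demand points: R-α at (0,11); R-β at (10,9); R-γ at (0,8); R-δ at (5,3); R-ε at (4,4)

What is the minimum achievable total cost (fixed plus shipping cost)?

28

Open {H-α, H-γ, H-δ}: assign each demand point to its cheapest open site.
  R-α→H-δ 5, R-β→H-γ 2, R-γ→H-δ 2, R-δ→H-α 2, R-ε→H-α 2
  shipping cost 13, fixed 15 → total 28.
Compare {H-γ, H-δ}: shipping cost 23 + fixed 7 = 30.
Compare {H-β, H-γ}: shipping cost 25 + fixed 6 = 31.
Compare {H-α, H-β, H-γ}: shipping cost 17 + fixed 14 = 31.
All other subsets cost ≥ 30. Minimum total cost: 28.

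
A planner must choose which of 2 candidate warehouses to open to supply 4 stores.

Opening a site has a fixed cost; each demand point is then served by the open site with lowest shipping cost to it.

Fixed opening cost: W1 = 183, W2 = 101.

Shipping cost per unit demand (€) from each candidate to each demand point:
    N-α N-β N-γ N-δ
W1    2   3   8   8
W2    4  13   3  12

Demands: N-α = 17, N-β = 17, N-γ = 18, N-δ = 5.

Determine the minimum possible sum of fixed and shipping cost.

452

Open {W1}: assign each demand point to its cheapest open site.
  N-α→W1 17×2=34, N-β→W1 17×3=51, N-γ→W1 18×8=144, N-δ→W1 5×8=40
  shipping cost 269, fixed 183 → total 452.
Compare {W1, W2}: shipping cost 179 + fixed 284 = 463.
Compare {W2}: shipping cost 403 + fixed 101 = 504.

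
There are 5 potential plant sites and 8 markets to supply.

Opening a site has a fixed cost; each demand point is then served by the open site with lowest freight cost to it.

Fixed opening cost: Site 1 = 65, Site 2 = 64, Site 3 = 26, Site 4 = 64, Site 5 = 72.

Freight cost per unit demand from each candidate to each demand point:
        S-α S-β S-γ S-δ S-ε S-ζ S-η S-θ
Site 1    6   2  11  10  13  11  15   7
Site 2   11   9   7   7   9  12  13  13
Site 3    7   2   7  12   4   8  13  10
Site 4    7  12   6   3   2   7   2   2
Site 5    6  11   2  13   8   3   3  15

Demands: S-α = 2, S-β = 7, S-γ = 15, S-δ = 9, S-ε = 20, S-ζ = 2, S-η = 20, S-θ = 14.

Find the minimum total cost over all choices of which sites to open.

357

Open {Site 3, Site 4}: assign each demand point to its cheapest open site.
  S-α→Site 3 2×7=14, S-β→Site 3 7×2=14, S-γ→Site 4 15×6=90, S-δ→Site 4 9×3=27, S-ε→Site 4 20×2=40, S-ζ→Site 4 2×7=14, S-η→Site 4 20×2=40, S-θ→Site 4 14×2=28
  freight cost 267, fixed 90 → total 357.
Compare {Site 3, Site 4, Site 5}: freight cost 197 + fixed 162 = 359.
Compare {Site 1, Site 4}: freight cost 265 + fixed 129 = 394.
Compare {Site 4, Site 5}: freight cost 260 + fixed 136 = 396.
All other subsets cost ≥ 359. Minimum total cost: 357.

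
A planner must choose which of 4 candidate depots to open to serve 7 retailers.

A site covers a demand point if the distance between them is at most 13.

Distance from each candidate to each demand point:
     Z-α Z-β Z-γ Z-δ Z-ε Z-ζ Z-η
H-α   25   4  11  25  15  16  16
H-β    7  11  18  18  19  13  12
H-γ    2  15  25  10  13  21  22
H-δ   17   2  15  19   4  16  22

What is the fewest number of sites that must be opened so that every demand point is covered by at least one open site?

3

Coverage sets (demand points within 13 of each site):
  H-α: {Z-β, Z-γ}
  H-β: {Z-α, Z-β, Z-ζ, Z-η}
  H-γ: {Z-α, Z-δ, Z-ε}
  H-δ: {Z-β, Z-ε}
No 2 sites suffice: every size-2 union leaves at least one demand point uncovered.
But {H-α, H-β, H-γ} covers everything, so the minimum is 3.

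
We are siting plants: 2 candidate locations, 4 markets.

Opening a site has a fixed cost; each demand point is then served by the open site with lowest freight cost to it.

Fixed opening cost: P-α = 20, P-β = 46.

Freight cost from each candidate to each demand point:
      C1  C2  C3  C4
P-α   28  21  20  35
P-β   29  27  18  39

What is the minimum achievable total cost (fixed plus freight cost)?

124

Open {P-α}: assign each demand point to its cheapest open site.
  C1→P-α 28, C2→P-α 21, C3→P-α 20, C4→P-α 35
  freight cost 104, fixed 20 → total 124.
Compare {P-β}: freight cost 113 + fixed 46 = 159.
Compare {P-α, P-β}: freight cost 102 + fixed 66 = 168.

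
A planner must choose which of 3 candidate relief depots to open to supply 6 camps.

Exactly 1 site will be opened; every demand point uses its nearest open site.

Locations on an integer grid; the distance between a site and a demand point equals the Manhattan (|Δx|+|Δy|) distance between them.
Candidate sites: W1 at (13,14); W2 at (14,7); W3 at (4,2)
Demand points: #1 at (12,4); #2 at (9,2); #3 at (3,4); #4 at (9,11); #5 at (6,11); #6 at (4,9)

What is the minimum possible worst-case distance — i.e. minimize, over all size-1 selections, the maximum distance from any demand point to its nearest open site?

14

Open {W2}.
  Farthest demand point is #3 at distance 14 (to W2); all others are ≤ 14.
With {W3} the worst case is 14.
With {W1} the worst case is 20.
No size-1 selection achieves below 14.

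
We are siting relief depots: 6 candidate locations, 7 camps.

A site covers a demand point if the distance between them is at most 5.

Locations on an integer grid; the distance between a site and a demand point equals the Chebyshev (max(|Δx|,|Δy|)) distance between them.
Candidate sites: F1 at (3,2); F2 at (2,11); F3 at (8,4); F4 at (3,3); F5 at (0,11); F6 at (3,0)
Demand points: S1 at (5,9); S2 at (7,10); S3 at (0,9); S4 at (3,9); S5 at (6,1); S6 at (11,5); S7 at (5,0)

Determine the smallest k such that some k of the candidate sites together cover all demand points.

2

Coverage sets (demand points within 5 of each site):
  F1: {S5, S7}
  F2: {S1, S2, S3, S4}
  F3: {S1, S4, S5, S6, S7}
  F4: {S5, S7}
  F5: {S1, S3, S4}
  F6: {S5, S7}
No single site covers all 7 demand points.
But {F2, F3} covers everything, so the minimum is 2.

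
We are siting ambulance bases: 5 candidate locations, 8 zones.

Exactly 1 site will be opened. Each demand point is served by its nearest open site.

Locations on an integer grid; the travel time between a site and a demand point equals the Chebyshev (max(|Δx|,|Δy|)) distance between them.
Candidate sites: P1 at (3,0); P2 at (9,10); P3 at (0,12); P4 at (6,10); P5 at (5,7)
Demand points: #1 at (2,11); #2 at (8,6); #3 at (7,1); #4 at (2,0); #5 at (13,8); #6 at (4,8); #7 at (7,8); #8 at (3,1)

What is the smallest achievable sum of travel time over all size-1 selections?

Open {P5}.
  #1→P5 4, #2→P5 3, #3→P5 6, #4→P5 7, #5→P5 8, #6→P5 1, #7→P5 2, #8→P5 6  ⇒ total 37.
Compare {P4}: total 47.
Compare {P1}: total 49.
No size-1 selection does better; minimum is 37.

37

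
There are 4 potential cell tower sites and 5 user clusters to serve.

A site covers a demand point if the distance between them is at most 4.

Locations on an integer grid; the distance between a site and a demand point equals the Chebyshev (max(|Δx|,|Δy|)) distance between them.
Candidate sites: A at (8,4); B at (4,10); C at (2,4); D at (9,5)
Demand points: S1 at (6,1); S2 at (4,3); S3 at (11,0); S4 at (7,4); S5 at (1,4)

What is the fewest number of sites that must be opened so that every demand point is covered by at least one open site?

Coverage sets (demand points within 4 of each site):
  A: {S1, S2, S3, S4}
  B: {}
  C: {S1, S2, S5}
  D: {S1, S4}
No single site covers all 5 demand points.
But {A, C} covers everything, so the minimum is 2.

2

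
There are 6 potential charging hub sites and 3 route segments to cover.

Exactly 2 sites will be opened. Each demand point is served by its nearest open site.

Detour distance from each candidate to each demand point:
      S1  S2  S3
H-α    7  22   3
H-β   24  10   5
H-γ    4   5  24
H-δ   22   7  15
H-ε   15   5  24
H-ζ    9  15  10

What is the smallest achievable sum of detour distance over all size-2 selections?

12

Open {H-α, H-γ}.
  S1→H-γ 4, S2→H-γ 5, S3→H-α 3  ⇒ total 12.
Compare {H-β, H-γ}: total 14.
Compare {H-α, H-ε}: total 15.
No size-2 selection does better; minimum is 12.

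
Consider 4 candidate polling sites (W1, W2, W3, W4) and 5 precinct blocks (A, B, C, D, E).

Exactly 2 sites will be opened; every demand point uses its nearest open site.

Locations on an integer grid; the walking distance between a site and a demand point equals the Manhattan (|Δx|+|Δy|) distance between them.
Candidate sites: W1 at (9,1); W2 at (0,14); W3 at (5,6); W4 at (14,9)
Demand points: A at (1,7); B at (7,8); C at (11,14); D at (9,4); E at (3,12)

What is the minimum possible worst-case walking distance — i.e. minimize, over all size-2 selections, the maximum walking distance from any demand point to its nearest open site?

Open {W3, W4}.
  Farthest demand point is C at walking distance 8 (to W4); all others are ≤ 8.
With {W2, W4} the worst case is 10.
With {W1, W2} the worst case is 11.
No size-2 selection achieves below 8.

8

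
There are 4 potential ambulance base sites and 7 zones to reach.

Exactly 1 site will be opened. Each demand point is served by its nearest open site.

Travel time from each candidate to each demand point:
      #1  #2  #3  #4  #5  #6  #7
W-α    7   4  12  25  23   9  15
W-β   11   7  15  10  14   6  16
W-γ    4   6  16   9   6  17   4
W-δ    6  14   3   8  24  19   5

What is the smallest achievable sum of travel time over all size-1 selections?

Open {W-γ}.
  #1→W-γ 4, #2→W-γ 6, #3→W-γ 16, #4→W-γ 9, #5→W-γ 6, #6→W-γ 17, #7→W-γ 4  ⇒ total 62.
Compare {W-β}: total 79.
Compare {W-δ}: total 79.
No size-1 selection does better; minimum is 62.

62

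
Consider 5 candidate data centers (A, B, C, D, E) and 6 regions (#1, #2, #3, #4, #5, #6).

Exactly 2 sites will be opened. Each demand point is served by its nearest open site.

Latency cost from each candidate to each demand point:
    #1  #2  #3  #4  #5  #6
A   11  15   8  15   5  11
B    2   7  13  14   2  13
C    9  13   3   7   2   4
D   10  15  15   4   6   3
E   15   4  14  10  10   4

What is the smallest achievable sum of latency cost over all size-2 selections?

25

Open {B, C}.
  #1→B 2, #2→B 7, #3→C 3, #4→C 7, #5→B 2, #6→C 4  ⇒ total 25.
Compare {C, E}: total 29.
Compare {B, D}: total 31.
No size-2 selection does better; minimum is 25.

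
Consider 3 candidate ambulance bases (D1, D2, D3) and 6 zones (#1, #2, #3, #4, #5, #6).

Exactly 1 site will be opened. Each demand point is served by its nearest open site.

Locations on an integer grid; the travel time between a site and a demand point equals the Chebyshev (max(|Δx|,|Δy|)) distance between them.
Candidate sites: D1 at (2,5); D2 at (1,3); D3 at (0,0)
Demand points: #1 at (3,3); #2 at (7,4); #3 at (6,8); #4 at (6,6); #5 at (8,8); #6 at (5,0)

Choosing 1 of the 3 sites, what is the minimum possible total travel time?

Open {D1}.
  #1→D1 2, #2→D1 5, #3→D1 4, #4→D1 4, #5→D1 6, #6→D1 5  ⇒ total 26.
Compare {D2}: total 29.
Compare {D3}: total 37.

26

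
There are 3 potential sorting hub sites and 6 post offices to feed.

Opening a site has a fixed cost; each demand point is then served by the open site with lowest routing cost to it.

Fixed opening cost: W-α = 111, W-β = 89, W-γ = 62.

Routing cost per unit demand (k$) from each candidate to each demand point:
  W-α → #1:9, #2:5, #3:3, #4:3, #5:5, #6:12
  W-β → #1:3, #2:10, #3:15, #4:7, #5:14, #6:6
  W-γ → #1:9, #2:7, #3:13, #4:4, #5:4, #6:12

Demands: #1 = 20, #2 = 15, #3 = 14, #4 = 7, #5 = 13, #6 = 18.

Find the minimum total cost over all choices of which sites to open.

571

Open {W-α, W-β}: assign each demand point to its cheapest open site.
  #1→W-β 20×3=60, #2→W-α 15×5=75, #3→W-α 14×3=42, #4→W-α 7×3=21, #5→W-α 13×5=65, #6→W-β 18×6=108
  routing cost 371, fixed 200 → total 571.
Compare {W-α, W-β, W-γ}: routing cost 358 + fixed 262 = 620.
Compare {W-β, W-γ}: routing cost 535 + fixed 151 = 686.
Compare {W-α}: routing cost 599 + fixed 111 = 710.
All other subsets cost ≥ 620. Minimum total cost: 571.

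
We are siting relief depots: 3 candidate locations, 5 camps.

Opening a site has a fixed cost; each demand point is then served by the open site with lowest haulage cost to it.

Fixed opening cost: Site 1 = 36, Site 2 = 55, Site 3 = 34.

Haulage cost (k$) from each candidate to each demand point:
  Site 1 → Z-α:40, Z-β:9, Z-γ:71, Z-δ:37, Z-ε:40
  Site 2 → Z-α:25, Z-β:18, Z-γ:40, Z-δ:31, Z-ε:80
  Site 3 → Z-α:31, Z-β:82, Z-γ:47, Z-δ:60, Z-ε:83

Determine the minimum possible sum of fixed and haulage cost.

233

Open {Site 1}: assign each demand point to its cheapest open site.
  Z-α→Site 1 40, Z-β→Site 1 9, Z-γ→Site 1 71, Z-δ→Site 1 37, Z-ε→Site 1 40
  haulage cost 197, fixed 36 → total 233.
Compare {Site 1, Site 3}: haulage cost 164 + fixed 70 = 234.
Compare {Site 1, Site 2}: haulage cost 145 + fixed 91 = 236.
Compare {Site 2}: haulage cost 194 + fixed 55 = 249.
All other subsets cost ≥ 234. Minimum total cost: 233.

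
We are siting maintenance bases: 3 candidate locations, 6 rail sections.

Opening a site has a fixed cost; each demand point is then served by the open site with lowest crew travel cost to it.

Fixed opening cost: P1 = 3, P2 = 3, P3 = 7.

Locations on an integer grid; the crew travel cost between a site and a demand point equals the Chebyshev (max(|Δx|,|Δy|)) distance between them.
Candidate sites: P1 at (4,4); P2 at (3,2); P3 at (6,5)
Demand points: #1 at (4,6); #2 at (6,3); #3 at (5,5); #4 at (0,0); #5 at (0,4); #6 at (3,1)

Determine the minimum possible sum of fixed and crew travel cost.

18

Open {P1, P2}: assign each demand point to its cheapest open site.
  #1→P1 2, #2→P1 2, #3→P1 1, #4→P2 3, #5→P2 3, #6→P2 1
  crew travel cost 12, fixed 6 → total 18.
Compare {P1}: crew travel cost 16 + fixed 3 = 19.
Compare {P2}: crew travel cost 17 + fixed 3 = 20.
Compare {P2, P3}: crew travel cost 12 + fixed 10 = 22.
All other subsets cost ≥ 19. Minimum total cost: 18.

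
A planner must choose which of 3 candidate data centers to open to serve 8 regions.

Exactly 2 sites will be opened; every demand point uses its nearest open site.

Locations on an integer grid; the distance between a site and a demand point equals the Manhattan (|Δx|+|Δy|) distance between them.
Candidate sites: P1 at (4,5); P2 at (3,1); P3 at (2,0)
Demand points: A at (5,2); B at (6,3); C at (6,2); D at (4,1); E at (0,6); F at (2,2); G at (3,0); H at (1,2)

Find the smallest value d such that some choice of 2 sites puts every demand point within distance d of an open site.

Open {P1, P2}.
  Farthest demand point is E at distance 5 (to P1); all others are ≤ 5.
With {P1, P3} the worst case is 5.
With {P2, P3} the worst case is 8.
No size-2 selection achieves below 5.

5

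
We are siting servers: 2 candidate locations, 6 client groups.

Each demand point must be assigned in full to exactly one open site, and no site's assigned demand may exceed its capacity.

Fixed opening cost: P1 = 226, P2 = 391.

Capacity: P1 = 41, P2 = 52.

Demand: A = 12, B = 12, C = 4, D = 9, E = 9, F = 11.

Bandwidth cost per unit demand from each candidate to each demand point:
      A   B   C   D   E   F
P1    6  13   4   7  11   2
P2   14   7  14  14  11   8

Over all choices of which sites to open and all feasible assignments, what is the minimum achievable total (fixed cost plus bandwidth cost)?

Open {P1, P2}; cheapest assignment that respects the capacities:
  P1 (cap 41, load 36): A, C, D, F — cost 12×6 + 4×4 + 9×7 + 11×2 = 173
  P2 (cap 52, load 21): B, E — cost 12×7 + 9×11 = 183
  Shipping 356, fixed 617 → total 973.
  Any other capacity-feasible assignment to {P1, P2} ships for at least 356.
Total demand is 57 and no other set of sites has combined capacity ≥ 57, so {P1, P2} is the only feasible choice of open sites. Minimum: 973.

973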